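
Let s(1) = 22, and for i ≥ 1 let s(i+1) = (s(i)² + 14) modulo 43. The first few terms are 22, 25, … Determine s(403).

Computing terms: s(1) = 22, s(2) = 25, s(3) = 37, s(4) = 7, s(5) = 20, s(6) = 27, s(7) = 12, s(8) = 29, s(9) = 38, s(10) = 39, s(11) = 30, s(12) = 11, s(13) = 6, s(14) = 7.
Since s(14) = s(4) = 7, the sequence is eventually periodic: after a pre-period of length 3 it cycles with period 10.
For i ≥ 4, s(i) depends only on (i - 4) mod 10. (403 - 4) mod 10 = 9, so s(403) = s(13) = 6.

6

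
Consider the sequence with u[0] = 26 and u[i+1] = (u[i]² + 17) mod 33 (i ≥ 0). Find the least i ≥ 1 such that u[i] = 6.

u[0] = 26, u[1] = 0, u[2] = 17, u[3] = 9, u[4] = 32, u[5] = 18, u[6] = 11, u[7] = 6, u[8] = 20, u[9] = 21, u[10] = 29, u[11] = 0.
Since u[11] = u[1] = 0, the sequence is eventually periodic: after a pre-period of length 1 it cycles with period 10.
The value 6 first appears (with i ≥ 1) at u[7].

7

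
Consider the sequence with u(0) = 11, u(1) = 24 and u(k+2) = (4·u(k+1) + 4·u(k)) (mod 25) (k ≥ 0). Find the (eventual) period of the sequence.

15

u(0) = 11; u(1) = 24; u(2) = 15; u(3) = 6; u(4) = 9; u(5) = 10; u(6) = 1; u(7) = 19; u(8) = 5; u(9) = 21; u(10) = 4; u(11) = 0; u(12) = 16; u(13) = 14; u(14) = 20; u(15) = 11; u(16) = 24.
Since (u(15), u(16)) = (u(0), u(1)) = (11, 24) (two consecutive terms determine the rest), the sequence is periodic with period 15.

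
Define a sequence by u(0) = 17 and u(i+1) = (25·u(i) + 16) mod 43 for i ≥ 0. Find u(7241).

u(0) = 17; u(1) = 11; u(2) = 33; u(3) = 24; u(4) = 14; u(5) = 22; u(6) = 7; u(7) = 19; u(8) = 18; u(9) = 36; u(10) = 13; u(11) = 40; u(12) = 27; u(13) = 3; u(14) = 5; u(15) = 12; u(16) = 15; u(17) = 4; u(18) = 30; u(19) = 35; u(20) = 31; u(21) = 17.
The sequence repeats with period 21.
(7241 - 0) mod 21 = 17, so u(7241) = u(17) = 4.

4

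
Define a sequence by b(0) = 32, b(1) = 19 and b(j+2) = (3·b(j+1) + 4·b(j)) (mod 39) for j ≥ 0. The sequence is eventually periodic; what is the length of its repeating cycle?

Computing terms: b(0) = 32,  b(1) = 19,  b(2) = 29,  b(3) = 7,  b(4) = 20,  b(5) = 10,  b(6) = 32,  b(7) = 19.
The sequence repeats with period 6.

6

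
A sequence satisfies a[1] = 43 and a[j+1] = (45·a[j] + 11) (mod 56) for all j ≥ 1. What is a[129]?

Listing terms: a[1] = 43,  a[2] = 42,  a[3] = 53,  a[4] = 44,  a[5] = 31,  a[6] = 6,  a[7] = 1,  a[8] = 0,  a[9] = 11,  a[10] = 2,  a[11] = 45,  a[12] = 20,  a[13] = 15,  a[14] = 14,  a[15] = 25,  a[16] = 16,  a[17] = 3,  a[18] = 34,  a[19] = 29,  a[20] = 28,  a[21] = 39,  a[22] = 30,  a[23] = 17,  a[24] = 48,  a[25] = 43.
Since a[25] = a[1] = 43, the sequence is periodic with period 24.
(129 - 1) mod 24 = 8, so a[129] = a[9] = 11.

11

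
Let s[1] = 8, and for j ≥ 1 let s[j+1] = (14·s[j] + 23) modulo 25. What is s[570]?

15

Computing terms: s[1] = 8,  s[2] = 10,  s[3] = 13,  s[4] = 5,  s[5] = 18,  s[6] = 0,  s[7] = 23,  s[8] = 20,  s[9] = 3,  s[10] = 15,  s[11] = 8.
Since s[11] = s[1] = 8, the sequence is periodic with period 10.
(570 - 1) mod 10 = 9, so s[570] = s[10] = 15.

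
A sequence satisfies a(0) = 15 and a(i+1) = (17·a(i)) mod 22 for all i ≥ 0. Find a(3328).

Listing terms: a(0) = 15, a(1) = 13, a(2) = 1, a(3) = 17, a(4) = 3, a(5) = 7, a(6) = 9, a(7) = 21, a(8) = 5, a(9) = 19, a(10) = 15.
The sequence repeats with period 10.
(3328 - 0) mod 10 = 8, so a(3328) = a(8) = 5.

5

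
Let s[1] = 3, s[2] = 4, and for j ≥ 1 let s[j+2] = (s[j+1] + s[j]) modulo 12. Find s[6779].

10

Computing terms: s[1] = 3; s[2] = 4; s[3] = 7; s[4] = 11; s[5] = 6; s[6] = 5; s[7] = 11; s[8] = 4; s[9] = 3; s[10] = 7; s[11] = 10; s[12] = 5; s[13] = 3; s[14] = 8; s[15] = 11; s[16] = 7; s[17] = 6; s[18] = 1; s[19] = 7; s[20] = 8; s[21] = 3; s[22] = 11; s[23] = 2; s[24] = 1; s[25] = 3; s[26] = 4.
Since (s[25], s[26]) = (s[1], s[2]) = (3, 4) (two consecutive terms determine the rest), the sequence is periodic with period 24.
(6779 - 1) mod 24 = 10, so s[6779] = s[11] = 10.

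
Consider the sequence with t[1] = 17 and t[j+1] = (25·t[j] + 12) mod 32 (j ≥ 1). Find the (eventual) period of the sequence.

8

t[1] = 17; t[2] = 21; t[3] = 25; t[4] = 29; t[5] = 1; t[6] = 5; t[7] = 9; t[8] = 13; t[9] = 17.
The sequence repeats with period 8.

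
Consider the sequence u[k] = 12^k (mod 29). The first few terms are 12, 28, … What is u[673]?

12

Listing terms: u[1] = 12, u[2] = 28, u[3] = 17, u[4] = 1, u[5] = 12.
The sequence repeats with period 4.
So u[673] = u[1 + ((673-1) mod 4)] = u[1] = 12.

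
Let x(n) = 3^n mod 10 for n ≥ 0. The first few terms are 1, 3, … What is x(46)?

x(0) = 1,  x(1) = 3,  x(2) = 9,  x(3) = 7,  x(4) = 1.
The sequence repeats with period 4.
So x(46) = x(0 + ((46-0) mod 4)) = x(2) = 9.

9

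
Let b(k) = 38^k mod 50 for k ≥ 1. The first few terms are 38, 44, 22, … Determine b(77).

8

b(1) = 38; b(2) = 44; b(3) = 22; b(4) = 36; b(5) = 18; b(6) = 34; b(7) = 42; b(8) = 46; b(9) = 48; b(10) = 24; b(11) = 12; b(12) = 6; b(13) = 28; b(14) = 14; b(15) = 32; b(16) = 16; b(17) = 8; b(18) = 4; b(19) = 2; b(20) = 26; b(21) = 38.
The sequence repeats with period 20.
So b(77) = b(1 + ((77-1) mod 20)) = b(17) = 8.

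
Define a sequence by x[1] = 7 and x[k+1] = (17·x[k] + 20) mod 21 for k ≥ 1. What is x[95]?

Computing terms: x[1] = 7; x[2] = 13; x[3] = 10; x[4] = 1; x[5] = 16; x[6] = 19; x[7] = 7.
The sequence repeats with period 6.
So x[95] = x[1 + ((95-1) mod 6)] = x[5] = 16.

16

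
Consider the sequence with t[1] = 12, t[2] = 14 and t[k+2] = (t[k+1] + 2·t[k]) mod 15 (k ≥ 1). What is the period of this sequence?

12

t[1] = 12, t[2] = 14, t[3] = 8, t[4] = 6, t[5] = 7, t[6] = 4, t[7] = 3, t[8] = 11, t[9] = 2, t[10] = 9, t[11] = 13, t[12] = 1, t[13] = 12, t[14] = 14.
The sequence repeats with period 12.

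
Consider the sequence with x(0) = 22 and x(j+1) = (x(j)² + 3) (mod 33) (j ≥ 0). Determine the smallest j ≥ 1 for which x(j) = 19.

4

Listing terms: x(0) = 22,  x(1) = 25,  x(2) = 1,  x(3) = 4,  x(4) = 19,  x(5) = 1.
Since x(5) = x(2) = 1, the sequence is eventually periodic: after a pre-period of length 2 it cycles with period 3.
The value 19 first appears (with j ≥ 1) at x(4).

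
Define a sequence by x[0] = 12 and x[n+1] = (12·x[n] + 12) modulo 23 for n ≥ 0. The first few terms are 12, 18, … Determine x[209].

Computing terms: x[0] = 12, x[1] = 18, x[2] = 21, x[3] = 11, x[4] = 6, x[5] = 15, x[6] = 8, x[7] = 16, x[8] = 20, x[9] = 22, x[10] = 0, x[11] = 12.
Since x[11] = x[0] = 12, the sequence is periodic with period 11.
(209 - 0) mod 11 = 0, so x[209] = x[0] = 12.

12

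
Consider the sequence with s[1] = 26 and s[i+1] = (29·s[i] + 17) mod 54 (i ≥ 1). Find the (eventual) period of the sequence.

18

Listing terms: s[1] = 26; s[2] = 15; s[3] = 20; s[4] = 3; s[5] = 50; s[6] = 9; s[7] = 8; s[8] = 33; s[9] = 2; s[10] = 21; s[11] = 32; s[12] = 27; s[13] = 44; s[14] = 51; s[15] = 38; s[16] = 39; s[17] = 14; s[18] = 45; s[19] = 26.
The sequence repeats with period 18.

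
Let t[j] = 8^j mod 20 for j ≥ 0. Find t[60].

16

Listing terms: t[0] = 1, t[1] = 8, t[2] = 4, t[3] = 12, t[4] = 16, t[5] = 8.
Since t[5] = t[1] = 8, the sequence is eventually periodic: after a pre-period of length 1 it cycles with period 4.
For j ≥ 1, t[j] depends only on (j - 1) mod 4. (60 - 1) mod 4 = 3, so t[60] = t[4] = 16.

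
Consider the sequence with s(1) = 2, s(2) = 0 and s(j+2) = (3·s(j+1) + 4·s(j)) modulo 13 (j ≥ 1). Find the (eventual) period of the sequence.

Computing terms: s(1) = 2,  s(2) = 0,  s(3) = 8,  s(4) = 11,  s(5) = 0,  s(6) = 5,  s(7) = 2,  s(8) = 0.
The sequence repeats with period 6.

6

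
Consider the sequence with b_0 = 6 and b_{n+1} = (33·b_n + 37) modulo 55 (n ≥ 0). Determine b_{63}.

Computing terms: b_0 = 6, b_1 = 15, b_2 = 37, b_3 = 48, b_4 = 26, b_5 = 15.
Since b_5 = b_1 = 15, the sequence is eventually periodic: after a pre-period of length 1 it cycles with period 4.
For n ≥ 1, b_n depends only on (n - 1) mod 4. (63 - 1) mod 4 = 2, so b_{63} = b_3 = 48.

48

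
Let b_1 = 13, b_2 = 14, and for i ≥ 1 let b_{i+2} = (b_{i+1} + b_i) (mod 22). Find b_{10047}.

1

We have b_1 = 13, b_2 = 14, b_3 = 5, b_4 = 19, b_5 = 2, b_6 = 21, b_7 = 1, b_8 = 0, b_9 = 1, b_{10} = 1, b_{11} = 2, b_{12} = 3, b_{13} = 5, b_{14} = 8, b_{15} = 13, b_{16} = 21, b_{17} = 12, b_{18} = 11, b_{19} = 1, b_{20} = 12, b_{21} = 13, b_{22} = 3, b_{23} = 16, b_{24} = 19, b_{25} = 13, b_{26} = 10, b_{27} = 1, b_{28} = 11, b_{29} = 12, b_{30} = 1, b_{31} = 13, b_{32} = 14.
The sequence repeats with period 30.
(10047 - 1) mod 30 = 26, so b_{10047} = b_{27} = 1.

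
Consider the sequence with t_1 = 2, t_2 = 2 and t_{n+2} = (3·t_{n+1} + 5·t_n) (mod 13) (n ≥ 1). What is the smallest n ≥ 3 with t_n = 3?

3

Computing terms: t_1 = 2; t_2 = 2; t_3 = 3; t_4 = 6; t_5 = 7; t_6 = 12; t_7 = 6; t_8 = 0; t_9 = 4; t_{10} = 12; t_{11} = 4; t_{12} = 7; t_{13} = 2; t_{14} = 2.
The sequence repeats with period 12.
The value 3 first appears (with n ≥ 3) at t_3.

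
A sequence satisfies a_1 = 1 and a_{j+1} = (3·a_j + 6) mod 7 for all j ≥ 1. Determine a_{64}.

We have a_1 = 1; a_2 = 2; a_3 = 5; a_4 = 0; a_5 = 6; a_6 = 3; a_7 = 1.
The sequence repeats with period 6.
(64 - 1) mod 6 = 3, so a_{64} = a_4 = 0.

0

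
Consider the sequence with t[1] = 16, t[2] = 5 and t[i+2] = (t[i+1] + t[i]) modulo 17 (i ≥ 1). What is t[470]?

5

We have t[1] = 16, t[2] = 5, t[3] = 4, t[4] = 9, t[5] = 13, t[6] = 5, t[7] = 1, t[8] = 6, t[9] = 7, t[10] = 13, t[11] = 3, t[12] = 16, t[13] = 2, t[14] = 1, t[15] = 3, t[16] = 4, t[17] = 7, t[18] = 11, t[19] = 1, t[20] = 12, t[21] = 13, t[22] = 8, t[23] = 4, t[24] = 12, t[25] = 16, t[26] = 11, t[27] = 10, t[28] = 4, t[29] = 14, t[30] = 1, t[31] = 15, t[32] = 16, t[33] = 14, t[34] = 13, t[35] = 10, t[36] = 6, t[37] = 16, t[38] = 5.
Since (t[37], t[38]) = (t[1], t[2]) = (16, 5) (two consecutive terms determine the rest), the sequence is periodic with period 36.
(470 - 1) mod 36 = 1, so t[470] = t[2] = 5.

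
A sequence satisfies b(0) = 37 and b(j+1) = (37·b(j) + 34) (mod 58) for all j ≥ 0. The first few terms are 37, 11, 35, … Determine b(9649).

45

Computing terms: b(0) = 37,  b(1) = 11,  b(2) = 35,  b(3) = 53,  b(4) = 23,  b(5) = 15,  b(6) = 9,  b(7) = 19,  b(8) = 41,  b(9) = 43,  b(10) = 1,  b(11) = 13,  b(12) = 51,  b(13) = 7,  b(14) = 3,  b(15) = 29,  b(16) = 5,  b(17) = 45,  b(18) = 17,  b(19) = 25,  b(20) = 31,  b(21) = 21,  b(22) = 57,  b(23) = 55,  b(24) = 39,  b(25) = 27,  b(26) = 47,  b(27) = 33,  b(28) = 37.
Since b(28) = b(0) = 37, the sequence is periodic with period 28.
So b(9649) = b(0 + ((9649-0) mod 28)) = b(17) = 45.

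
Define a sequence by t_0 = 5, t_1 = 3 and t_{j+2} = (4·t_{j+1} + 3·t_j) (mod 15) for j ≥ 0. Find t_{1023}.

3

t_0 = 5,  t_1 = 3,  t_2 = 12,  t_3 = 12,  t_4 = 9,  t_5 = 12,  t_6 = 0,  t_7 = 6,  t_8 = 9,  t_9 = 9,  t_{10} = 3,  t_{11} = 9,  t_{12} = 0,  t_{13} = 12,  t_{14} = 3,  t_{15} = 3,  t_{16} = 6,  t_{17} = 3,  t_{18} = 0,  t_{19} = 9,  t_{20} = 6,  t_{21} = 6,  t_{22} = 12,  t_{23} = 6,  t_{24} = 0,  t_{25} = 3,  t_{26} = 12.
Since (t_{25}, t_{26}) = (t_1, t_2) = (3, 12) (two consecutive terms determine the rest), the sequence is eventually periodic: after a pre-period of length 1 it cycles with period 24.
For j ≥ 1, t_j depends only on (j - 1) mod 24. (1023 - 1) mod 24 = 14, so t_{1023} = t_{15} = 3.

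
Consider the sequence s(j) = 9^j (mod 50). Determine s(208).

s(1) = 9,  s(2) = 31,  s(3) = 29,  s(4) = 11,  s(5) = 49,  s(6) = 41,  s(7) = 19,  s(8) = 21,  s(9) = 39,  s(10) = 1,  s(11) = 9.
Since s(11) = s(1) = 9, the sequence is periodic with period 10.
So s(208) = s(1 + ((208-1) mod 10)) = s(8) = 21.

21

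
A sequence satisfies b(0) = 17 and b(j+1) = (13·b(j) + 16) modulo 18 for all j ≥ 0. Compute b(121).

We have b(0) = 17, b(1) = 3, b(2) = 1, b(3) = 11, b(4) = 15, b(5) = 13, b(6) = 5, b(7) = 9, b(8) = 7, b(9) = 17.
Since b(9) = b(0) = 17, the sequence is periodic with period 9.
(121 - 0) mod 9 = 4, so b(121) = b(4) = 15.

15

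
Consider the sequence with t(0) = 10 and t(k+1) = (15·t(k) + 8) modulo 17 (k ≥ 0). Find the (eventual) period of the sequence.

t(0) = 10, t(1) = 5, t(2) = 15, t(3) = 12, t(4) = 1, t(5) = 6, t(6) = 13, t(7) = 16, t(8) = 10.
The sequence repeats with period 8.

8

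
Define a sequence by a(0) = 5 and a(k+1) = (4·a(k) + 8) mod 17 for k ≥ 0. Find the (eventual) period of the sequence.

4

Listing terms: a(0) = 5; a(1) = 11; a(2) = 1; a(3) = 12; a(4) = 5.
The sequence repeats with period 4.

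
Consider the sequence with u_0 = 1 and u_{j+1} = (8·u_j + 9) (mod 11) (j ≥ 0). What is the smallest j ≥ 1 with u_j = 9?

5

We have u_0 = 1; u_1 = 6; u_2 = 2; u_3 = 3; u_4 = 0; u_5 = 9; u_6 = 4; u_7 = 8; u_8 = 7; u_9 = 10; u_{10} = 1.
Since u_{10} = u_0 = 1, the sequence is periodic with period 10.
The value 9 first appears (with j ≥ 1) at u_5.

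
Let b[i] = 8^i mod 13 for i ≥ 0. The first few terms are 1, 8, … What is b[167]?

Listing terms: b[0] = 1, b[1] = 8, b[2] = 12, b[3] = 5, b[4] = 1.
The sequence repeats with period 4.
(167 - 0) mod 4 = 3, so b[167] = b[3] = 5.

5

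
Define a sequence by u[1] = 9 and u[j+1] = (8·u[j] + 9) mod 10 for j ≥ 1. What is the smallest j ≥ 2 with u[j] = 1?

2

u[1] = 9, u[2] = 1, u[3] = 7, u[4] = 5, u[5] = 9.
Since u[5] = u[1] = 9, the sequence is periodic with period 4.
The value 1 first appears (with j ≥ 2) at u[2].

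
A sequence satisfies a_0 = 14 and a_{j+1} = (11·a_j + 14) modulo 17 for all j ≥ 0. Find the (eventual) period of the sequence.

16

We have a_0 = 14; a_1 = 15; a_2 = 9; a_3 = 11; a_4 = 16; a_5 = 3; a_6 = 13; a_7 = 4; a_8 = 7; a_9 = 6; a_{10} = 12; a_{11} = 10; a_{12} = 5; a_{13} = 1; a_{14} = 8; a_{15} = 0; a_{16} = 14.
Since a_{16} = a_0 = 14, the sequence is periodic with period 16.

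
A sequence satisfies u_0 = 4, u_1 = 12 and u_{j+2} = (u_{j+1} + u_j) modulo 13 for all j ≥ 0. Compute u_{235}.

u_0 = 4, u_1 = 12, u_2 = 3, u_3 = 2, u_4 = 5, u_5 = 7, u_6 = 12, u_7 = 6, u_8 = 5, u_9 = 11, u_{10} = 3, u_{11} = 1, u_{12} = 4, u_{13} = 5, u_{14} = 9, u_{15} = 1, u_{16} = 10, u_{17} = 11, u_{18} = 8, u_{19} = 6, u_{20} = 1, u_{21} = 7, u_{22} = 8, u_{23} = 2, u_{24} = 10, u_{25} = 12, u_{26} = 9, u_{27} = 8, u_{28} = 4, u_{29} = 12.
Since (u_{28}, u_{29}) = (u_0, u_1) = (4, 12) (two consecutive terms determine the rest), the sequence is periodic with period 28.
(235 - 0) mod 28 = 11, so u_{235} = u_{11} = 1.

1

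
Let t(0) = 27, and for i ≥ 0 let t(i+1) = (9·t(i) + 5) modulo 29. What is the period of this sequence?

14

Listing terms: t(0) = 27; t(1) = 16; t(2) = 4; t(3) = 12; t(4) = 26; t(5) = 7; t(6) = 10; t(7) = 8; t(8) = 19; t(9) = 2; t(10) = 23; t(11) = 9; t(12) = 28; t(13) = 25; t(14) = 27.
The sequence repeats with period 14.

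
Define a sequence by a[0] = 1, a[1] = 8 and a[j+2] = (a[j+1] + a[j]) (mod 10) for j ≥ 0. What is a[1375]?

2

Listing terms: a[0] = 1, a[1] = 8, a[2] = 9, a[3] = 7, a[4] = 6, a[5] = 3, a[6] = 9, a[7] = 2, a[8] = 1, a[9] = 3, a[10] = 4, a[11] = 7, a[12] = 1, a[13] = 8.
The sequence repeats with period 12.
So a[1375] = a[0 + ((1375-0) mod 12)] = a[7] = 2.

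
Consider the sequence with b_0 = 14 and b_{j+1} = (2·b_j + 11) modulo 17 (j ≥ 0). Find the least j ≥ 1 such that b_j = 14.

8

Computing terms: b_0 = 14, b_1 = 5, b_2 = 4, b_3 = 2, b_4 = 15, b_5 = 7, b_6 = 8, b_7 = 10, b_8 = 14.
The sequence repeats with period 8.
The value 14 next appears (with j ≥ 1) at b_8.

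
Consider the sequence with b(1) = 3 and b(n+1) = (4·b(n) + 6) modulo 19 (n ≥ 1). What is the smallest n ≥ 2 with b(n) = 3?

10

Listing terms: b(1) = 3, b(2) = 18, b(3) = 2, b(4) = 14, b(5) = 5, b(6) = 7, b(7) = 15, b(8) = 9, b(9) = 4, b(10) = 3.
Since b(10) = b(1) = 3, the sequence is periodic with period 9.
The value 3 next appears (with n ≥ 2) at b(10).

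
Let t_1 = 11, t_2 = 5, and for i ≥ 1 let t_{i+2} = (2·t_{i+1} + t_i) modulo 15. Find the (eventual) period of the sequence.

We have t_1 = 11; t_2 = 5; t_3 = 6; t_4 = 2; t_5 = 10; t_6 = 7; t_7 = 9; t_8 = 10; t_9 = 14; t_{10} = 8; t_{11} = 0; t_{12} = 8; t_{13} = 1; t_{14} = 10; t_{15} = 6; t_{16} = 7; t_{17} = 5; t_{18} = 2; t_{19} = 9; t_{20} = 5; t_{21} = 4; t_{22} = 13; t_{23} = 0; t_{24} = 13; t_{25} = 11; t_{26} = 5.
The sequence repeats with period 24.

24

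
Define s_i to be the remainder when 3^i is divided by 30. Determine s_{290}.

Computing terms: s_1 = 3, s_2 = 9, s_3 = 27, s_4 = 21, s_5 = 3.
The sequence repeats with period 4.
(290 - 1) mod 4 = 1, so s_{290} = s_2 = 9.

9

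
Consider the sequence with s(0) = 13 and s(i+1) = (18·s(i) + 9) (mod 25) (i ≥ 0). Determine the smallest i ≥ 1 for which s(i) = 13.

s(0) = 13,  s(1) = 18,  s(2) = 8,  s(3) = 3,  s(4) = 13.
The sequence repeats with period 4.
The value 13 next appears (with i ≥ 1) at s(4).

4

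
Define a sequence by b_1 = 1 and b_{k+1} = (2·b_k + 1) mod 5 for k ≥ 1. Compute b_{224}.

Computing terms: b_1 = 1; b_2 = 3; b_3 = 2; b_4 = 0; b_5 = 1.
The sequence repeats with period 4.
So b_{224} = b_{1 + ((224-1) mod 4)} = b_4 = 0.

0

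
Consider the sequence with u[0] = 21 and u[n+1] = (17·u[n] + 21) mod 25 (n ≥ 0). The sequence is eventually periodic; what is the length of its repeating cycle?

We have u[0] = 21,  u[1] = 3,  u[2] = 22,  u[3] = 20,  u[4] = 11,  u[5] = 8,  u[6] = 7,  u[7] = 15,  u[8] = 1,  u[9] = 13,  u[10] = 17,  u[11] = 10,  u[12] = 16,  u[13] = 18,  u[14] = 2,  u[15] = 5,  u[16] = 6,  u[17] = 23,  u[18] = 12,  u[19] = 0,  u[20] = 21.
Since u[20] = u[0] = 21, the sequence is periodic with period 20.

20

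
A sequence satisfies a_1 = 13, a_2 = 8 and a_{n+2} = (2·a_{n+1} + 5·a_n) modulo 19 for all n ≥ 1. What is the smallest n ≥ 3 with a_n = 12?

a_1 = 13; a_2 = 8; a_3 = 5; a_4 = 12; a_5 = 11; a_6 = 6; a_7 = 10; a_8 = 12; a_9 = 17; a_{10} = 18; a_{11} = 7; a_{12} = 9; a_{13} = 15; a_{14} = 18; a_{15} = 16; a_{16} = 8; a_{17} = 1; a_{18} = 4; a_{19} = 13; a_{20} = 8.
The sequence repeats with period 18.
The value 12 first appears (with n ≥ 3) at a_4.

4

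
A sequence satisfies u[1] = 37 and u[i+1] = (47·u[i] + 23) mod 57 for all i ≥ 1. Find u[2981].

52

u[1] = 37; u[2] = 52; u[3] = 16; u[4] = 34; u[5] = 25; u[6] = 1; u[7] = 13; u[8] = 7; u[9] = 10; u[10] = 37.
The sequence repeats with period 9.
So u[2981] = u[1 + ((2981-1) mod 9)] = u[2] = 52.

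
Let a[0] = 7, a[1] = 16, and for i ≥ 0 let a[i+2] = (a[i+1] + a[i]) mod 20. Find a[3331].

4

Listing terms: a[0] = 7, a[1] = 16, a[2] = 3, a[3] = 19, a[4] = 2, a[5] = 1, a[6] = 3, a[7] = 4, a[8] = 7, a[9] = 11, a[10] = 18, a[11] = 9, a[12] = 7, a[13] = 16.
The sequence repeats with period 12.
(3331 - 0) mod 12 = 7, so a[3331] = a[7] = 4.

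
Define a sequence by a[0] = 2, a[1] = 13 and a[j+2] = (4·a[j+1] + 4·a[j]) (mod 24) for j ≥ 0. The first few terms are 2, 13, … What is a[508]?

Listing terms: a[0] = 2, a[1] = 13, a[2] = 12, a[3] = 4, a[4] = 16, a[5] = 8, a[6] = 0, a[7] = 8, a[8] = 8, a[9] = 16, a[10] = 0, a[11] = 16, a[12] = 16, a[13] = 8.
Since (a[12], a[13]) = (a[4], a[5]) = (16, 8) (two consecutive terms determine the rest), the sequence is eventually periodic: after a pre-period of length 4 it cycles with period 8.
For j ≥ 4, a[j] depends only on (j - 4) mod 8. (508 - 4) mod 8 = 0, so a[508] = a[4] = 16.

16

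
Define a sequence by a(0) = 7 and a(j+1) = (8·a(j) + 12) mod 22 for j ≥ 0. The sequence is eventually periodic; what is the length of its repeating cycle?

10

a(0) = 7,  a(1) = 2,  a(2) = 6,  a(3) = 16,  a(4) = 8,  a(5) = 10,  a(6) = 4,  a(7) = 0,  a(8) = 12,  a(9) = 20,  a(10) = 18,  a(11) = 2.
Since a(11) = a(1) = 2, the sequence is eventually periodic: after a pre-period of length 1 it cycles with period 10.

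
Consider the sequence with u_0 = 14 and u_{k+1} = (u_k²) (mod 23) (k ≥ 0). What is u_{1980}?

Listing terms: u_0 = 14; u_1 = 12; u_2 = 6; u_3 = 13; u_4 = 8; u_5 = 18; u_6 = 2; u_7 = 4; u_8 = 16; u_9 = 3; u_{10} = 9; u_{11} = 12.
Since u_{11} = u_1 = 12, the sequence is eventually periodic: after a pre-period of length 1 it cycles with period 10.
For k ≥ 1, u_k depends only on (k - 1) mod 10. (1980 - 1) mod 10 = 9, so u_{1980} = u_{10} = 9.

9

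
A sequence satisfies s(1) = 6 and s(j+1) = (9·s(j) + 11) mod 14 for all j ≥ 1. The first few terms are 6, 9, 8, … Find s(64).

13

We have s(1) = 6,  s(2) = 9,  s(3) = 8,  s(4) = 13,  s(5) = 2,  s(6) = 1,  s(7) = 6.
The sequence repeats with period 6.
(64 - 1) mod 6 = 3, so s(64) = s(4) = 13.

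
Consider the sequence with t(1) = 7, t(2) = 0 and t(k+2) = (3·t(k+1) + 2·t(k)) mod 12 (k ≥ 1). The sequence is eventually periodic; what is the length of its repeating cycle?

4

t(1) = 7,  t(2) = 0,  t(3) = 2,  t(4) = 6,  t(5) = 10,  t(6) = 6,  t(7) = 2,  t(8) = 6.
Since (t(7), t(8)) = (t(3), t(4)) = (2, 6) (two consecutive terms determine the rest), the sequence is eventually periodic: after a pre-period of length 2 it cycles with period 4.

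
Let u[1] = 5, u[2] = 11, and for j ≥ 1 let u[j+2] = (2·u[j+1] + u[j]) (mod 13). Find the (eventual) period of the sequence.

u[1] = 5,  u[2] = 11,  u[3] = 1,  u[4] = 0,  u[5] = 1,  u[6] = 2,  u[7] = 5,  u[8] = 12,  u[9] = 3,  u[10] = 5,  u[11] = 0,  u[12] = 5,  u[13] = 10,  u[14] = 12,  u[15] = 8,  u[16] = 2,  u[17] = 12,  u[18] = 0,  u[19] = 12,  u[20] = 11,  u[21] = 8,  u[22] = 1,  u[23] = 10,  u[24] = 8,  u[25] = 0,  u[26] = 8,  u[27] = 3,  u[28] = 1,  u[29] = 5,  u[30] = 11.
Since (u[29], u[30]) = (u[1], u[2]) = (5, 11) (two consecutive terms determine the rest), the sequence is periodic with period 28.

28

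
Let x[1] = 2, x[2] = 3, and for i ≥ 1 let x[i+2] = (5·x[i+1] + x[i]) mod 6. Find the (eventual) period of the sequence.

We have x[1] = 2, x[2] = 3, x[3] = 5, x[4] = 4, x[5] = 1, x[6] = 3, x[7] = 4, x[8] = 5, x[9] = 5, x[10] = 0, x[11] = 5, x[12] = 1, x[13] = 4, x[14] = 3, x[15] = 1, x[16] = 2, x[17] = 5, x[18] = 3, x[19] = 2, x[20] = 1, x[21] = 1, x[22] = 0, x[23] = 1, x[24] = 5, x[25] = 2, x[26] = 3.
Since (x[25], x[26]) = (x[1], x[2]) = (2, 3) (two consecutive terms determine the rest), the sequence is periodic with period 24.

24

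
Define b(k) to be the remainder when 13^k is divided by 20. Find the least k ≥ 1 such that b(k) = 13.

1

b(0) = 1; b(1) = 13; b(2) = 9; b(3) = 17; b(4) = 1.
The sequence repeats with period 4.
The value 13 first appears (with k ≥ 1) at b(1).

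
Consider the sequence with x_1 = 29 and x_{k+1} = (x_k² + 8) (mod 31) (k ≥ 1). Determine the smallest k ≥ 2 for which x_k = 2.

10

Listing terms: x_1 = 29, x_2 = 12, x_3 = 28, x_4 = 17, x_5 = 18, x_6 = 22, x_7 = 27, x_8 = 24, x_9 = 26, x_{10} = 2, x_{11} = 12.
Since x_{11} = x_2 = 12, the sequence is eventually periodic: after a pre-period of length 1 it cycles with period 9.
The value 2 first appears (with k ≥ 2) at x_{10}.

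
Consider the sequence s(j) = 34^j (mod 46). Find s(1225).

s(1) = 34,  s(2) = 6,  s(3) = 20,  s(4) = 36,  s(5) = 28,  s(6) = 32,  s(7) = 30,  s(8) = 8,  s(9) = 42,  s(10) = 2,  s(11) = 22,  s(12) = 12,  s(13) = 40,  s(14) = 26,  s(15) = 10,  s(16) = 18,  s(17) = 14,  s(18) = 16,  s(19) = 38,  s(20) = 4,  s(21) = 44,  s(22) = 24,  s(23) = 34.
Since s(23) = s(1) = 34, the sequence is periodic with period 22.
(1225 - 1) mod 22 = 14, so s(1225) = s(15) = 10.

10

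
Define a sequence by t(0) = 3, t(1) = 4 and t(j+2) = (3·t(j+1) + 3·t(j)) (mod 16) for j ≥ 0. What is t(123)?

t(0) = 3,  t(1) = 4,  t(2) = 5,  t(3) = 11,  t(4) = 0,  t(5) = 1,  t(6) = 3,  t(7) = 12,  t(8) = 13,  t(9) = 11,  t(10) = 8,  t(11) = 9,  t(12) = 3,  t(13) = 4.
The sequence repeats with period 12.
So t(123) = t(0 + ((123-0) mod 12)) = t(3) = 11.

11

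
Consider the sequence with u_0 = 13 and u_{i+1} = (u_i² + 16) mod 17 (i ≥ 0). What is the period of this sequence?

4

Listing terms: u_0 = 13; u_1 = 15; u_2 = 3; u_3 = 8; u_4 = 12; u_5 = 7; u_6 = 14; u_7 = 8.
Since u_7 = u_3 = 8, the sequence is eventually periodic: after a pre-period of length 3 it cycles with period 4.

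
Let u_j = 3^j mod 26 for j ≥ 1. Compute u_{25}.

3

u_1 = 3; u_2 = 9; u_3 = 1; u_4 = 3.
Since u_4 = u_1 = 3, the sequence is periodic with period 3.
So u_{25} = u_{1 + ((25-1) mod 3)} = u_1 = 3.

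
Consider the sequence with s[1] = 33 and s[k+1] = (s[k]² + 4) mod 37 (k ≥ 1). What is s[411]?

We have s[1] = 33, s[2] = 20, s[3] = 34, s[4] = 13, s[5] = 25, s[6] = 0, s[7] = 4, s[8] = 20.
Since s[8] = s[2] = 20, the sequence is eventually periodic: after a pre-period of length 1 it cycles with period 6.
For k ≥ 2, s[k] depends only on (k - 2) mod 6. (411 - 2) mod 6 = 1, so s[411] = s[3] = 34.

34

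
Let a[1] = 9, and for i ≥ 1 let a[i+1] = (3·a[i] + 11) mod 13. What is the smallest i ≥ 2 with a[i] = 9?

Computing terms: a[1] = 9,  a[2] = 12,  a[3] = 8,  a[4] = 9.
Since a[4] = a[1] = 9, the sequence is periodic with period 3.
The value 9 next appears (with i ≥ 2) at a[4].

4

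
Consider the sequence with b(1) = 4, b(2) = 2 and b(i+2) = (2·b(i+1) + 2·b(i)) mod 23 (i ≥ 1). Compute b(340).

12

b(1) = 4,  b(2) = 2,  b(3) = 12,  b(4) = 5,  b(5) = 11,  b(6) = 9,  b(7) = 17,  b(8) = 6,  b(9) = 0,  b(10) = 12,  b(11) = 1,  b(12) = 3,  b(13) = 8,  b(14) = 22,  b(15) = 14,  b(16) = 3,  b(17) = 11,  b(18) = 5,  b(19) = 9,  b(20) = 5,  b(21) = 5,  b(22) = 20,  b(23) = 4,  b(24) = 2.
The sequence repeats with period 22.
(340 - 1) mod 22 = 9, so b(340) = b(10) = 12.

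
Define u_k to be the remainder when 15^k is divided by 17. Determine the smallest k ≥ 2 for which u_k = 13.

We have u_1 = 15, u_2 = 4, u_3 = 9, u_4 = 16, u_5 = 2, u_6 = 13, u_7 = 8, u_8 = 1, u_9 = 15.
The sequence repeats with period 8.
The value 13 first appears (with k ≥ 2) at u_6.

6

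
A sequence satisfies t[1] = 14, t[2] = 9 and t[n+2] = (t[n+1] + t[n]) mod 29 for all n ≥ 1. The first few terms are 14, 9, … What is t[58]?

9

We have t[1] = 14, t[2] = 9, t[3] = 23, t[4] = 3, t[5] = 26, t[6] = 0, t[7] = 26, t[8] = 26, t[9] = 23, t[10] = 20, t[11] = 14, t[12] = 5, t[13] = 19, t[14] = 24, t[15] = 14, t[16] = 9.
Since (t[15], t[16]) = (t[1], t[2]) = (14, 9) (two consecutive terms determine the rest), the sequence is periodic with period 14.
So t[58] = t[1 + ((58-1) mod 14)] = t[2] = 9.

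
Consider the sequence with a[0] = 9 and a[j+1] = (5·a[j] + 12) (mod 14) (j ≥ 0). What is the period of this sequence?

a[0] = 9; a[1] = 1; a[2] = 3; a[3] = 13; a[4] = 7; a[5] = 5; a[6] = 9.
Since a[6] = a[0] = 9, the sequence is periodic with period 6.

6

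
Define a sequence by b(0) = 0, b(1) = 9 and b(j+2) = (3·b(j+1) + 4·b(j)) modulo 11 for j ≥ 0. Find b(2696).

Listing terms: b(0) = 0; b(1) = 9; b(2) = 5; b(3) = 7; b(4) = 8; b(5) = 8; b(6) = 1; b(7) = 2; b(8) = 10; b(9) = 5; b(10) = 0; b(11) = 9.
The sequence repeats with period 10.
(2696 - 0) mod 10 = 6, so b(2696) = b(6) = 1.

1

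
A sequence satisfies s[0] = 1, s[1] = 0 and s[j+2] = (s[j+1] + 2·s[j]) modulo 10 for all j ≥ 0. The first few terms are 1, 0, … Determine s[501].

0

s[0] = 1, s[1] = 0, s[2] = 2, s[3] = 2, s[4] = 6, s[5] = 0, s[6] = 2.
Since (s[5], s[6]) = (s[1], s[2]) = (0, 2) (two consecutive terms determine the rest), the sequence is eventually periodic: after a pre-period of length 1 it cycles with period 4.
For j ≥ 1, s[j] depends only on (j - 1) mod 4. (501 - 1) mod 4 = 0, so s[501] = s[1] = 0.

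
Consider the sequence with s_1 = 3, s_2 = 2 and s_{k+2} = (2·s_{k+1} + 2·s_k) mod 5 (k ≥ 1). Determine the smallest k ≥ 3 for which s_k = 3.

We have s_1 = 3,  s_2 = 2,  s_3 = 0,  s_4 = 4,  s_5 = 3,  s_6 = 4,  s_7 = 4,  s_8 = 1,  s_9 = 0,  s_{10} = 2,  s_{11} = 4,  s_{12} = 2,  s_{13} = 2,  s_{14} = 3,  s_{15} = 0,  s_{16} = 1,  s_{17} = 2,  s_{18} = 1,  s_{19} = 1,  s_{20} = 4,  s_{21} = 0,  s_{22} = 3,  s_{23} = 1,  s_{24} = 3,  s_{25} = 3,  s_{26} = 2.
The sequence repeats with period 24.
The value 3 first appears (with k ≥ 3) at s_5.

5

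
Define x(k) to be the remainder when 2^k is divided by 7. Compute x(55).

2

x(0) = 1; x(1) = 2; x(2) = 4; x(3) = 1.
Since x(3) = x(0) = 1, the sequence is periodic with period 3.
So x(55) = x(0 + ((55-0) mod 3)) = x(1) = 2.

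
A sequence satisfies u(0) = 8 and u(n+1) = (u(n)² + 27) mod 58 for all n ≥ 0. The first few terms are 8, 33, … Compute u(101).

33

We have u(0) = 8, u(1) = 33, u(2) = 14, u(3) = 49, u(4) = 50, u(5) = 33.
Since u(5) = u(1) = 33, the sequence is eventually periodic: after a pre-period of length 1 it cycles with period 4.
For n ≥ 1, u(n) depends only on (n - 1) mod 4. (101 - 1) mod 4 = 0, so u(101) = u(1) = 33.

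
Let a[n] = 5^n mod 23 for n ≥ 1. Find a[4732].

2

Listing terms: a[1] = 5,  a[2] = 2,  a[3] = 10,  a[4] = 4,  a[5] = 20,  a[6] = 8,  a[7] = 17,  a[8] = 16,  a[9] = 11,  a[10] = 9,  a[11] = 22,  a[12] = 18,  a[13] = 21,  a[14] = 13,  a[15] = 19,  a[16] = 3,  a[17] = 15,  a[18] = 6,  a[19] = 7,  a[20] = 12,  a[21] = 14,  a[22] = 1,  a[23] = 5.
The sequence repeats with period 22.
(4732 - 1) mod 22 = 1, so a[4732] = a[2] = 2.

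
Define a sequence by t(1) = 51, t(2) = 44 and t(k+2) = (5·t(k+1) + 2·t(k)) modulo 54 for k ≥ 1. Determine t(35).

Listing terms: t(1) = 51,  t(2) = 44,  t(3) = 52,  t(4) = 24,  t(5) = 8,  t(6) = 34,  t(7) = 24,  t(8) = 26,  t(9) = 16,  t(10) = 24,  t(11) = 44,  t(12) = 52.
Since (t(11), t(12)) = (t(2), t(3)) = (44, 52) (two consecutive terms determine the rest), the sequence is eventually periodic: after a pre-period of length 1 it cycles with period 9.
For k ≥ 2, t(k) depends only on (k - 2) mod 9. (35 - 2) mod 9 = 6, so t(35) = t(8) = 26.

26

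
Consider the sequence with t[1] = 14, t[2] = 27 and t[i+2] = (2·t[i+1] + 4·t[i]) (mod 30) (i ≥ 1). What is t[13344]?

We have t[1] = 14, t[2] = 27, t[3] = 20, t[4] = 28, t[5] = 16, t[6] = 24, t[7] = 22, t[8] = 20, t[9] = 8, t[10] = 6, t[11] = 14, t[12] = 22, t[13] = 10, t[14] = 18, t[15] = 16, t[16] = 14, t[17] = 2, t[18] = 0, t[19] = 8, t[20] = 16, t[21] = 4, t[22] = 12, t[23] = 10, t[24] = 8, t[25] = 26, t[26] = 24, t[27] = 2, t[28] = 10, t[29] = 28, t[30] = 6, t[31] = 4, t[32] = 2, t[33] = 20, t[34] = 18, t[35] = 26, t[36] = 4, t[37] = 22, t[38] = 0, t[39] = 28, t[40] = 26, t[41] = 14, t[42] = 12, t[43] = 20, t[44] = 28.
Since (t[43], t[44]) = (t[3], t[4]) = (20, 28) (two consecutive terms determine the rest), the sequence is eventually periodic: after a pre-period of length 2 it cycles with period 40.
For i ≥ 3, t[i] depends only on (i - 3) mod 40. (13344 - 3) mod 40 = 21, so t[13344] = t[24] = 8.

8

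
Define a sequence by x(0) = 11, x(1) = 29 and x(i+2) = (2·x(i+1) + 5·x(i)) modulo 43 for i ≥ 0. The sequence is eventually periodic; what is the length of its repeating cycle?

42

Computing terms: x(0) = 11, x(1) = 29, x(2) = 27, x(3) = 27, x(4) = 17, x(5) = 40, x(6) = 36, x(7) = 14, x(8) = 36, x(9) = 13, x(10) = 34, x(11) = 4, x(12) = 6, x(13) = 32, x(14) = 8, x(15) = 4, x(16) = 5, x(17) = 30, x(18) = 42, x(19) = 19, x(20) = 33, x(21) = 32, x(22) = 14, x(23) = 16, x(24) = 16, x(25) = 26, x(26) = 3, x(27) = 7, x(28) = 29, x(29) = 7, x(30) = 30, x(31) = 9, x(32) = 39, x(33) = 37, x(34) = 11, x(35) = 35, x(36) = 39, x(37) = 38, x(38) = 13, x(39) = 1, x(40) = 24, x(41) = 10, x(42) = 11, x(43) = 29.
Since (x(42), x(43)) = (x(0), x(1)) = (11, 29) (two consecutive terms determine the rest), the sequence is periodic with period 42.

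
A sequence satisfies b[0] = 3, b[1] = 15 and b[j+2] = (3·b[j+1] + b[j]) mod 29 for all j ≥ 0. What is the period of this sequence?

b[0] = 3; b[1] = 15; b[2] = 19; b[3] = 14; b[4] = 3; b[5] = 23; b[6] = 14; b[7] = 7; b[8] = 6; b[9] = 25; b[10] = 23; b[11] = 7; b[12] = 15; b[13] = 23; b[14] = 26; b[15] = 14; b[16] = 10; b[17] = 15; b[18] = 26; b[19] = 6; b[20] = 15; b[21] = 22; b[22] = 23; b[23] = 4; b[24] = 6; b[25] = 22; b[26] = 14; b[27] = 6; b[28] = 3; b[29] = 15.
The sequence repeats with period 28.

28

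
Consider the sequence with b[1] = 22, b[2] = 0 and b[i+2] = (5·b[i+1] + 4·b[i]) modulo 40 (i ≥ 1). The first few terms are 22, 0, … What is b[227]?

8

We have b[1] = 22, b[2] = 0, b[3] = 8, b[4] = 0, b[5] = 32, b[6] = 0, b[7] = 8.
Since (b[6], b[7]) = (b[2], b[3]) = (0, 8) (two consecutive terms determine the rest), the sequence is eventually periodic: after a pre-period of length 1 it cycles with period 4.
For i ≥ 2, b[i] depends only on (i - 2) mod 4. (227 - 2) mod 4 = 1, so b[227] = b[3] = 8.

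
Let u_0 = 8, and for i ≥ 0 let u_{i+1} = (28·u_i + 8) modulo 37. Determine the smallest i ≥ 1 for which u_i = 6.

3

Computing terms: u_0 = 8; u_1 = 10; u_2 = 29; u_3 = 6; u_4 = 28; u_5 = 15; u_6 = 21; u_7 = 4; u_8 = 9; u_9 = 1; u_{10} = 36; u_{11} = 17; u_{12} = 3; u_{13} = 18; u_{14} = 31; u_{15} = 25; u_{16} = 5; u_{17} = 0; u_{18} = 8.
The sequence repeats with period 18.
The value 6 first appears (with i ≥ 1) at u_3.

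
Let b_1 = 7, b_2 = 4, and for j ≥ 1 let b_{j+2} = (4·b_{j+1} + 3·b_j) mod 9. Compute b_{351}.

1

Listing terms: b_1 = 7, b_2 = 4, b_3 = 1, b_4 = 7, b_5 = 4.
The sequence repeats with period 3.
So b_{351} = b_{1 + ((351-1) mod 3)} = b_3 = 1.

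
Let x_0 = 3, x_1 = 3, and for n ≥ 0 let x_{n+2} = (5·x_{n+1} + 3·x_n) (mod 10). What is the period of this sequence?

Listing terms: x_0 = 3,  x_1 = 3,  x_2 = 4,  x_3 = 9,  x_4 = 7,  x_5 = 2,  x_6 = 1,  x_7 = 1,  x_8 = 8,  x_9 = 3,  x_{10} = 9,  x_{11} = 4,  x_{12} = 7,  x_{13} = 7,  x_{14} = 6,  x_{15} = 1,  x_{16} = 3,  x_{17} = 8,  x_{18} = 9,  x_{19} = 9,  x_{20} = 2,  x_{21} = 7,  x_{22} = 1,  x_{23} = 6,  x_{24} = 3,  x_{25} = 3.
Since (x_{24}, x_{25}) = (x_0, x_1) = (3, 3) (two consecutive terms determine the rest), the sequence is periodic with period 24.

24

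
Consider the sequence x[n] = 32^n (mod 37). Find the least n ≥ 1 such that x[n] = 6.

27

x[0] = 1; x[1] = 32; x[2] = 25; x[3] = 23; x[4] = 33; x[5] = 20; x[6] = 11; x[7] = 19; x[8] = 16; x[9] = 31; x[10] = 30; x[11] = 35; x[12] = 10; x[13] = 24; x[14] = 28; x[15] = 8; x[16] = 34; x[17] = 15; x[18] = 36; x[19] = 5; x[20] = 12; x[21] = 14; x[22] = 4; x[23] = 17; x[24] = 26; x[25] = 18; x[26] = 21; x[27] = 6; x[28] = 7; x[29] = 2; x[30] = 27; x[31] = 13; x[32] = 9; x[33] = 29; x[34] = 3; x[35] = 22; x[36] = 1.
The sequence repeats with period 36.
The value 6 first appears (with n ≥ 1) at x[27].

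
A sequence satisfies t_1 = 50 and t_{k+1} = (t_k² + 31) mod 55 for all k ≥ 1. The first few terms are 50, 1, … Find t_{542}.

21

We have t_1 = 50,  t_2 = 1,  t_3 = 32,  t_4 = 10,  t_5 = 21,  t_6 = 32.
Since t_6 = t_3 = 32, the sequence is eventually periodic: after a pre-period of length 2 it cycles with period 3.
For k ≥ 3, t_k depends only on (k - 3) mod 3. (542 - 3) mod 3 = 2, so t_{542} = t_5 = 21.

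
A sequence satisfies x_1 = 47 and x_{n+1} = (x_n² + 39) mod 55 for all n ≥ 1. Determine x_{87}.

18

Listing terms: x_1 = 47,  x_2 = 48,  x_3 = 33,  x_4 = 28,  x_5 = 53,  x_6 = 43,  x_7 = 18,  x_8 = 33.
Since x_8 = x_3 = 33, the sequence is eventually periodic: after a pre-period of length 2 it cycles with period 5.
For n ≥ 3, x_n depends only on (n - 3) mod 5. (87 - 3) mod 5 = 4, so x_{87} = x_7 = 18.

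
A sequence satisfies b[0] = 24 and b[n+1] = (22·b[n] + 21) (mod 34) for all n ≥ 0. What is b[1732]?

b[0] = 24; b[1] = 5; b[2] = 29; b[3] = 13; b[4] = 1; b[5] = 9; b[6] = 15; b[7] = 11; b[8] = 25; b[9] = 27; b[10] = 3; b[11] = 19; b[12] = 31; b[13] = 23; b[14] = 17; b[15] = 21; b[16] = 7; b[17] = 5.
Since b[17] = b[1] = 5, the sequence is eventually periodic: after a pre-period of length 1 it cycles with period 16.
For n ≥ 1, b[n] depends only on (n - 1) mod 16. (1732 - 1) mod 16 = 3, so b[1732] = b[4] = 1.

1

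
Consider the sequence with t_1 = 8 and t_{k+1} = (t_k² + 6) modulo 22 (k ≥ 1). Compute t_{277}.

18

We have t_1 = 8, t_2 = 4, t_3 = 0, t_4 = 6, t_5 = 20, t_6 = 10, t_7 = 18, t_8 = 0.
Since t_8 = t_3 = 0, the sequence is eventually periodic: after a pre-period of length 2 it cycles with period 5.
For k ≥ 3, t_k depends only on (k - 3) mod 5. (277 - 3) mod 5 = 4, so t_{277} = t_7 = 18.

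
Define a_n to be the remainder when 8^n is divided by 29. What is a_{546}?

Computing terms: a_0 = 1,  a_1 = 8,  a_2 = 6,  a_3 = 19,  a_4 = 7,  a_5 = 27,  a_6 = 13,  a_7 = 17,  a_8 = 20,  a_9 = 15,  a_{10} = 4,  a_{11} = 3,  a_{12} = 24,  a_{13} = 18,  a_{14} = 28,  a_{15} = 21,  a_{16} = 23,  a_{17} = 10,  a_{18} = 22,  a_{19} = 2,  a_{20} = 16,  a_{21} = 12,  a_{22} = 9,  a_{23} = 14,  a_{24} = 25,  a_{25} = 26,  a_{26} = 5,  a_{27} = 11,  a_{28} = 1.
Since a_{28} = a_0 = 1, the sequence is periodic with period 28.
(546 - 0) mod 28 = 14, so a_{546} = a_{14} = 28.

28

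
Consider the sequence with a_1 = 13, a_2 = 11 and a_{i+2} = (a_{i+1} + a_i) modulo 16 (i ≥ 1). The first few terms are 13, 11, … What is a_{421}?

Computing terms: a_1 = 13,  a_2 = 11,  a_3 = 8,  a_4 = 3,  a_5 = 11,  a_6 = 14,  a_7 = 9,  a_8 = 7,  a_9 = 0,  a_{10} = 7,  a_{11} = 7,  a_{12} = 14,  a_{13} = 5,  a_{14} = 3,  a_{15} = 8,  a_{16} = 11,  a_{17} = 3,  a_{18} = 14,  a_{19} = 1,  a_{20} = 15,  a_{21} = 0,  a_{22} = 15,  a_{23} = 15,  a_{24} = 14,  a_{25} = 13,  a_{26} = 11.
Since (a_{25}, a_{26}) = (a_1, a_2) = (13, 11) (two consecutive terms determine the rest), the sequence is periodic with period 24.
So a_{421} = a_{1 + ((421-1) mod 24)} = a_{13} = 5.

5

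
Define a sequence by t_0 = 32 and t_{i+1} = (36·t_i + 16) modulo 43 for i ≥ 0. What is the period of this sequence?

We have t_0 = 32, t_1 = 7, t_2 = 10, t_3 = 32.
Since t_3 = t_0 = 32, the sequence is periodic with period 3.

3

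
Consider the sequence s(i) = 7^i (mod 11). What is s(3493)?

Listing terms: s(1) = 7,  s(2) = 5,  s(3) = 2,  s(4) = 3,  s(5) = 10,  s(6) = 4,  s(7) = 6,  s(8) = 9,  s(9) = 8,  s(10) = 1,  s(11) = 7.
The sequence repeats with period 10.
(3493 - 1) mod 10 = 2, so s(3493) = s(3) = 2.

2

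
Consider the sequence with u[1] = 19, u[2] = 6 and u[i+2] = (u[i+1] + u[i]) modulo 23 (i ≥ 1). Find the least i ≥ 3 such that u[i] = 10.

u[1] = 19; u[2] = 6; u[3] = 2; u[4] = 8; u[5] = 10; u[6] = 18; u[7] = 5; u[8] = 0; u[9] = 5; u[10] = 5; u[11] = 10; u[12] = 15; u[13] = 2; u[14] = 17; u[15] = 19; u[16] = 13; u[17] = 9; u[18] = 22; u[19] = 8; u[20] = 7; u[21] = 15; u[22] = 22; u[23] = 14; u[24] = 13; u[25] = 4; u[26] = 17; u[27] = 21; u[28] = 15; u[29] = 13; u[30] = 5; u[31] = 18; u[32] = 0; u[33] = 18; u[34] = 18; u[35] = 13; u[36] = 8; u[37] = 21; u[38] = 6; u[39] = 4; u[40] = 10; u[41] = 14; u[42] = 1; u[43] = 15; u[44] = 16; u[45] = 8; u[46] = 1; u[47] = 9; u[48] = 10; u[49] = 19; u[50] = 6.
Since (u[49], u[50]) = (u[1], u[2]) = (19, 6) (two consecutive terms determine the rest), the sequence is periodic with period 48.
The value 10 first appears (with i ≥ 3) at u[5].

5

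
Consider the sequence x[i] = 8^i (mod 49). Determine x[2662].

15

Listing terms: x[0] = 1; x[1] = 8; x[2] = 15; x[3] = 22; x[4] = 29; x[5] = 36; x[6] = 43; x[7] = 1.
The sequence repeats with period 7.
(2662 - 0) mod 7 = 2, so x[2662] = x[2] = 15.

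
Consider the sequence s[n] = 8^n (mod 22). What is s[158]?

16

s[0] = 1, s[1] = 8, s[2] = 20, s[3] = 6, s[4] = 4, s[5] = 10, s[6] = 14, s[7] = 2, s[8] = 16, s[9] = 18, s[10] = 12, s[11] = 8.
Since s[11] = s[1] = 8, the sequence is eventually periodic: after a pre-period of length 1 it cycles with period 10.
For n ≥ 1, s[n] depends only on (n - 1) mod 10. (158 - 1) mod 10 = 7, so s[158] = s[8] = 16.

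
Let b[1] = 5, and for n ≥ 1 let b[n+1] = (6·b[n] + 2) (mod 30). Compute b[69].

We have b[1] = 5,  b[2] = 2,  b[3] = 14,  b[4] = 26,  b[5] = 8,  b[6] = 20,  b[7] = 2.
Since b[7] = b[2] = 2, the sequence is eventually periodic: after a pre-period of length 1 it cycles with period 5.
For n ≥ 2, b[n] depends only on (n - 2) mod 5. (69 - 2) mod 5 = 2, so b[69] = b[4] = 26.

26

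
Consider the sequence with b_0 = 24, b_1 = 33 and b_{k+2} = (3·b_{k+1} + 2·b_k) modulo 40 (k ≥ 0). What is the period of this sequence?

24

We have b_0 = 24,  b_1 = 33,  b_2 = 27,  b_3 = 27,  b_4 = 15,  b_5 = 19,  b_6 = 7,  b_7 = 19,  b_8 = 31,  b_9 = 11,  b_{10} = 15,  b_{11} = 27,  b_{12} = 31,  b_{13} = 27,  b_{14} = 23,  b_{15} = 3,  b_{16} = 15,  b_{17} = 11,  b_{18} = 23,  b_{19} = 11,  b_{20} = 39,  b_{21} = 19,  b_{22} = 15,  b_{23} = 3,  b_{24} = 39,  b_{25} = 3,  b_{26} = 7,  b_{27} = 27,  b_{28} = 15.
Since (b_{27}, b_{28}) = (b_3, b_4) = (27, 15) (two consecutive terms determine the rest), the sequence is eventually periodic: after a pre-period of length 3 it cycles with period 24.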